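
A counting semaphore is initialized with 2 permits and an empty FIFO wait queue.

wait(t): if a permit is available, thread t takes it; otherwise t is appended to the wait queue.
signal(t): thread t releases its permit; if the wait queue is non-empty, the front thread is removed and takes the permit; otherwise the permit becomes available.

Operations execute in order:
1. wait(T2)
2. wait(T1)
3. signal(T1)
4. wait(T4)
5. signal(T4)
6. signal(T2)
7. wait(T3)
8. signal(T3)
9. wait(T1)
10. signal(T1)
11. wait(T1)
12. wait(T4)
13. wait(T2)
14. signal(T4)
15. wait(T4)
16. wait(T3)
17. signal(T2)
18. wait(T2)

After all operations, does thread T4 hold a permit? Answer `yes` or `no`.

Answer: yes

Derivation:
Step 1: wait(T2) -> count=1 queue=[] holders={T2}
Step 2: wait(T1) -> count=0 queue=[] holders={T1,T2}
Step 3: signal(T1) -> count=1 queue=[] holders={T2}
Step 4: wait(T4) -> count=0 queue=[] holders={T2,T4}
Step 5: signal(T4) -> count=1 queue=[] holders={T2}
Step 6: signal(T2) -> count=2 queue=[] holders={none}
Step 7: wait(T3) -> count=1 queue=[] holders={T3}
Step 8: signal(T3) -> count=2 queue=[] holders={none}
Step 9: wait(T1) -> count=1 queue=[] holders={T1}
Step 10: signal(T1) -> count=2 queue=[] holders={none}
Step 11: wait(T1) -> count=1 queue=[] holders={T1}
Step 12: wait(T4) -> count=0 queue=[] holders={T1,T4}
Step 13: wait(T2) -> count=0 queue=[T2] holders={T1,T4}
Step 14: signal(T4) -> count=0 queue=[] holders={T1,T2}
Step 15: wait(T4) -> count=0 queue=[T4] holders={T1,T2}
Step 16: wait(T3) -> count=0 queue=[T4,T3] holders={T1,T2}
Step 17: signal(T2) -> count=0 queue=[T3] holders={T1,T4}
Step 18: wait(T2) -> count=0 queue=[T3,T2] holders={T1,T4}
Final holders: {T1,T4} -> T4 in holders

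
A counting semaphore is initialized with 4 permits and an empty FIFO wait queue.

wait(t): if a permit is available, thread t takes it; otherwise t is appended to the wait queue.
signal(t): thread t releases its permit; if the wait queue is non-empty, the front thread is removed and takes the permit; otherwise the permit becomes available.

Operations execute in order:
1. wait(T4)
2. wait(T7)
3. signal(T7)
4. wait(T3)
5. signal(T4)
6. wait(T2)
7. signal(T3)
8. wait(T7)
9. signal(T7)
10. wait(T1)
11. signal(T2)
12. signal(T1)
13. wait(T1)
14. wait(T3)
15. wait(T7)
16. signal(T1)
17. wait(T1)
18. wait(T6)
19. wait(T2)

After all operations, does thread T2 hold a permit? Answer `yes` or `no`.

Answer: no

Derivation:
Step 1: wait(T4) -> count=3 queue=[] holders={T4}
Step 2: wait(T7) -> count=2 queue=[] holders={T4,T7}
Step 3: signal(T7) -> count=3 queue=[] holders={T4}
Step 4: wait(T3) -> count=2 queue=[] holders={T3,T4}
Step 5: signal(T4) -> count=3 queue=[] holders={T3}
Step 6: wait(T2) -> count=2 queue=[] holders={T2,T3}
Step 7: signal(T3) -> count=3 queue=[] holders={T2}
Step 8: wait(T7) -> count=2 queue=[] holders={T2,T7}
Step 9: signal(T7) -> count=3 queue=[] holders={T2}
Step 10: wait(T1) -> count=2 queue=[] holders={T1,T2}
Step 11: signal(T2) -> count=3 queue=[] holders={T1}
Step 12: signal(T1) -> count=4 queue=[] holders={none}
Step 13: wait(T1) -> count=3 queue=[] holders={T1}
Step 14: wait(T3) -> count=2 queue=[] holders={T1,T3}
Step 15: wait(T7) -> count=1 queue=[] holders={T1,T3,T7}
Step 16: signal(T1) -> count=2 queue=[] holders={T3,T7}
Step 17: wait(T1) -> count=1 queue=[] holders={T1,T3,T7}
Step 18: wait(T6) -> count=0 queue=[] holders={T1,T3,T6,T7}
Step 19: wait(T2) -> count=0 queue=[T2] holders={T1,T3,T6,T7}
Final holders: {T1,T3,T6,T7} -> T2 not in holders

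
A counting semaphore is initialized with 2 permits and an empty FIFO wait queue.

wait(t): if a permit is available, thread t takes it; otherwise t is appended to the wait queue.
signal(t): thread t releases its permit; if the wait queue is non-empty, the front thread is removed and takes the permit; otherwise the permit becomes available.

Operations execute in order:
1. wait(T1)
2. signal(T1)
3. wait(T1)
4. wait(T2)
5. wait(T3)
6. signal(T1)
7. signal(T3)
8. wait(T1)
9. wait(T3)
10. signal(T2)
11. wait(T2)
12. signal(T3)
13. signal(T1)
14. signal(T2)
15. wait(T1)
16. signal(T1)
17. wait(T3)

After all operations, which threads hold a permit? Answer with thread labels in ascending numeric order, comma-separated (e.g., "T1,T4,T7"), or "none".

Step 1: wait(T1) -> count=1 queue=[] holders={T1}
Step 2: signal(T1) -> count=2 queue=[] holders={none}
Step 3: wait(T1) -> count=1 queue=[] holders={T1}
Step 4: wait(T2) -> count=0 queue=[] holders={T1,T2}
Step 5: wait(T3) -> count=0 queue=[T3] holders={T1,T2}
Step 6: signal(T1) -> count=0 queue=[] holders={T2,T3}
Step 7: signal(T3) -> count=1 queue=[] holders={T2}
Step 8: wait(T1) -> count=0 queue=[] holders={T1,T2}
Step 9: wait(T3) -> count=0 queue=[T3] holders={T1,T2}
Step 10: signal(T2) -> count=0 queue=[] holders={T1,T3}
Step 11: wait(T2) -> count=0 queue=[T2] holders={T1,T3}
Step 12: signal(T3) -> count=0 queue=[] holders={T1,T2}
Step 13: signal(T1) -> count=1 queue=[] holders={T2}
Step 14: signal(T2) -> count=2 queue=[] holders={none}
Step 15: wait(T1) -> count=1 queue=[] holders={T1}
Step 16: signal(T1) -> count=2 queue=[] holders={none}
Step 17: wait(T3) -> count=1 queue=[] holders={T3}
Final holders: T3

Answer: T3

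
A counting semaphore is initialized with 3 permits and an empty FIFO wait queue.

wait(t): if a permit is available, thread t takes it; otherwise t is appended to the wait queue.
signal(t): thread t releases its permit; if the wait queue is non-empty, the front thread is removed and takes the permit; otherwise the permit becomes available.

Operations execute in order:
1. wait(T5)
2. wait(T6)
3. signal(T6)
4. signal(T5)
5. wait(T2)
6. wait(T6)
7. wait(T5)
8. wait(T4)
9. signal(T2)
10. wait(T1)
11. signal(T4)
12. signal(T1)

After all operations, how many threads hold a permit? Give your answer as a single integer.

Step 1: wait(T5) -> count=2 queue=[] holders={T5}
Step 2: wait(T6) -> count=1 queue=[] holders={T5,T6}
Step 3: signal(T6) -> count=2 queue=[] holders={T5}
Step 4: signal(T5) -> count=3 queue=[] holders={none}
Step 5: wait(T2) -> count=2 queue=[] holders={T2}
Step 6: wait(T6) -> count=1 queue=[] holders={T2,T6}
Step 7: wait(T5) -> count=0 queue=[] holders={T2,T5,T6}
Step 8: wait(T4) -> count=0 queue=[T4] holders={T2,T5,T6}
Step 9: signal(T2) -> count=0 queue=[] holders={T4,T5,T6}
Step 10: wait(T1) -> count=0 queue=[T1] holders={T4,T5,T6}
Step 11: signal(T4) -> count=0 queue=[] holders={T1,T5,T6}
Step 12: signal(T1) -> count=1 queue=[] holders={T5,T6}
Final holders: {T5,T6} -> 2 thread(s)

Answer: 2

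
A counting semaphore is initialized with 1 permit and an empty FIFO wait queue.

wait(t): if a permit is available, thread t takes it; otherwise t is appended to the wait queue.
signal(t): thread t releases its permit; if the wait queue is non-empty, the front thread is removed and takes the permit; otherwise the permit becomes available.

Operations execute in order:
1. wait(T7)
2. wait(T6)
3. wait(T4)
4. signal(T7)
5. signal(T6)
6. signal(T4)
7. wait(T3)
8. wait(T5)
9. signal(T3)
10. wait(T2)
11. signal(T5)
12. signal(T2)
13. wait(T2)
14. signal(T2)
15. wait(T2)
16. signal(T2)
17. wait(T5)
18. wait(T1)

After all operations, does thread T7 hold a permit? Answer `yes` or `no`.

Step 1: wait(T7) -> count=0 queue=[] holders={T7}
Step 2: wait(T6) -> count=0 queue=[T6] holders={T7}
Step 3: wait(T4) -> count=0 queue=[T6,T4] holders={T7}
Step 4: signal(T7) -> count=0 queue=[T4] holders={T6}
Step 5: signal(T6) -> count=0 queue=[] holders={T4}
Step 6: signal(T4) -> count=1 queue=[] holders={none}
Step 7: wait(T3) -> count=0 queue=[] holders={T3}
Step 8: wait(T5) -> count=0 queue=[T5] holders={T3}
Step 9: signal(T3) -> count=0 queue=[] holders={T5}
Step 10: wait(T2) -> count=0 queue=[T2] holders={T5}
Step 11: signal(T5) -> count=0 queue=[] holders={T2}
Step 12: signal(T2) -> count=1 queue=[] holders={none}
Step 13: wait(T2) -> count=0 queue=[] holders={T2}
Step 14: signal(T2) -> count=1 queue=[] holders={none}
Step 15: wait(T2) -> count=0 queue=[] holders={T2}
Step 16: signal(T2) -> count=1 queue=[] holders={none}
Step 17: wait(T5) -> count=0 queue=[] holders={T5}
Step 18: wait(T1) -> count=0 queue=[T1] holders={T5}
Final holders: {T5} -> T7 not in holders

Answer: no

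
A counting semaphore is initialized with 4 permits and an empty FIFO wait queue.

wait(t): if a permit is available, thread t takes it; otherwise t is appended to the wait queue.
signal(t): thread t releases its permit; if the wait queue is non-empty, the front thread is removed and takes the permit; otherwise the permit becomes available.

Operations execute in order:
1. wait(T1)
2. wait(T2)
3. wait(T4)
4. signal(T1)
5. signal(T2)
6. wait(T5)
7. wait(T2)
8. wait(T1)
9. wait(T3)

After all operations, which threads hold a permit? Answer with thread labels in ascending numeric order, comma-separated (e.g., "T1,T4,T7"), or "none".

Step 1: wait(T1) -> count=3 queue=[] holders={T1}
Step 2: wait(T2) -> count=2 queue=[] holders={T1,T2}
Step 3: wait(T4) -> count=1 queue=[] holders={T1,T2,T4}
Step 4: signal(T1) -> count=2 queue=[] holders={T2,T4}
Step 5: signal(T2) -> count=3 queue=[] holders={T4}
Step 6: wait(T5) -> count=2 queue=[] holders={T4,T5}
Step 7: wait(T2) -> count=1 queue=[] holders={T2,T4,T5}
Step 8: wait(T1) -> count=0 queue=[] holders={T1,T2,T4,T5}
Step 9: wait(T3) -> count=0 queue=[T3] holders={T1,T2,T4,T5}
Final holders: T1,T2,T4,T5

Answer: T1,T2,T4,T5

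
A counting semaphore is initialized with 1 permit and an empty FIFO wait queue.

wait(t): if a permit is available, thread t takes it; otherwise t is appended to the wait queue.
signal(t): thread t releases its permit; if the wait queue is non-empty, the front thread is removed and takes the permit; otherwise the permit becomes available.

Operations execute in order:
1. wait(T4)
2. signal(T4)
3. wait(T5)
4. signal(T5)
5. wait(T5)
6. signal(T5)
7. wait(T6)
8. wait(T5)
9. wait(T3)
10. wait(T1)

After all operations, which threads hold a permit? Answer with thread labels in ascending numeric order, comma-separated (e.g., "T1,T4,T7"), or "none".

Answer: T6

Derivation:
Step 1: wait(T4) -> count=0 queue=[] holders={T4}
Step 2: signal(T4) -> count=1 queue=[] holders={none}
Step 3: wait(T5) -> count=0 queue=[] holders={T5}
Step 4: signal(T5) -> count=1 queue=[] holders={none}
Step 5: wait(T5) -> count=0 queue=[] holders={T5}
Step 6: signal(T5) -> count=1 queue=[] holders={none}
Step 7: wait(T6) -> count=0 queue=[] holders={T6}
Step 8: wait(T5) -> count=0 queue=[T5] holders={T6}
Step 9: wait(T3) -> count=0 queue=[T5,T3] holders={T6}
Step 10: wait(T1) -> count=0 queue=[T5,T3,T1] holders={T6}
Final holders: T6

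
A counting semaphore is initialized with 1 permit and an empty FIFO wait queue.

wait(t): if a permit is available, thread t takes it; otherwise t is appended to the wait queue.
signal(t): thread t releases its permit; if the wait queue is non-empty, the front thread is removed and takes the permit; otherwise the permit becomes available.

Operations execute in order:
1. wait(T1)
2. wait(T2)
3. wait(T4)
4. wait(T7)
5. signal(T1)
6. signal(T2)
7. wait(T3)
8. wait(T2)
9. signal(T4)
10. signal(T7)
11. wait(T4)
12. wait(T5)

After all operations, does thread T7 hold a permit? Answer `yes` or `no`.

Step 1: wait(T1) -> count=0 queue=[] holders={T1}
Step 2: wait(T2) -> count=0 queue=[T2] holders={T1}
Step 3: wait(T4) -> count=0 queue=[T2,T4] holders={T1}
Step 4: wait(T7) -> count=0 queue=[T2,T4,T7] holders={T1}
Step 5: signal(T1) -> count=0 queue=[T4,T7] holders={T2}
Step 6: signal(T2) -> count=0 queue=[T7] holders={T4}
Step 7: wait(T3) -> count=0 queue=[T7,T3] holders={T4}
Step 8: wait(T2) -> count=0 queue=[T7,T3,T2] holders={T4}
Step 9: signal(T4) -> count=0 queue=[T3,T2] holders={T7}
Step 10: signal(T7) -> count=0 queue=[T2] holders={T3}
Step 11: wait(T4) -> count=0 queue=[T2,T4] holders={T3}
Step 12: wait(T5) -> count=0 queue=[T2,T4,T5] holders={T3}
Final holders: {T3} -> T7 not in holders

Answer: no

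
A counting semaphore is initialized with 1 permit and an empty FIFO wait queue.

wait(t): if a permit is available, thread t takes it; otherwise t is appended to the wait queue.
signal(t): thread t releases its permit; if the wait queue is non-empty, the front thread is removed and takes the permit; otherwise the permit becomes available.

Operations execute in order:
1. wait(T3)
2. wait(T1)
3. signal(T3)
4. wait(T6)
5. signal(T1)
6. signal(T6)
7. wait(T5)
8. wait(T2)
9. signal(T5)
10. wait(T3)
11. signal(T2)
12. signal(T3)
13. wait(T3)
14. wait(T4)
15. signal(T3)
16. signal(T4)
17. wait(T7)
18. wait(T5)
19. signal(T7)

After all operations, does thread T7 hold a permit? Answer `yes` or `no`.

Answer: no

Derivation:
Step 1: wait(T3) -> count=0 queue=[] holders={T3}
Step 2: wait(T1) -> count=0 queue=[T1] holders={T3}
Step 3: signal(T3) -> count=0 queue=[] holders={T1}
Step 4: wait(T6) -> count=0 queue=[T6] holders={T1}
Step 5: signal(T1) -> count=0 queue=[] holders={T6}
Step 6: signal(T6) -> count=1 queue=[] holders={none}
Step 7: wait(T5) -> count=0 queue=[] holders={T5}
Step 8: wait(T2) -> count=0 queue=[T2] holders={T5}
Step 9: signal(T5) -> count=0 queue=[] holders={T2}
Step 10: wait(T3) -> count=0 queue=[T3] holders={T2}
Step 11: signal(T2) -> count=0 queue=[] holders={T3}
Step 12: signal(T3) -> count=1 queue=[] holders={none}
Step 13: wait(T3) -> count=0 queue=[] holders={T3}
Step 14: wait(T4) -> count=0 queue=[T4] holders={T3}
Step 15: signal(T3) -> count=0 queue=[] holders={T4}
Step 16: signal(T4) -> count=1 queue=[] holders={none}
Step 17: wait(T7) -> count=0 queue=[] holders={T7}
Step 18: wait(T5) -> count=0 queue=[T5] holders={T7}
Step 19: signal(T7) -> count=0 queue=[] holders={T5}
Final holders: {T5} -> T7 not in holders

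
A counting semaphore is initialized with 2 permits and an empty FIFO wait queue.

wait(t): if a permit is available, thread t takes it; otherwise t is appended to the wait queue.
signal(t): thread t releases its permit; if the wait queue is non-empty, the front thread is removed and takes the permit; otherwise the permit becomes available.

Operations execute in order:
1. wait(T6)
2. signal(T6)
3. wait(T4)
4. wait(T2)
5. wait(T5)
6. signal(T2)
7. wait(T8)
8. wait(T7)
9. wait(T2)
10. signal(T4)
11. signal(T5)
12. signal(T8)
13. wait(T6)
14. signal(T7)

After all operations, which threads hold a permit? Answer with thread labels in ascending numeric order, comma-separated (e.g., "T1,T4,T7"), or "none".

Answer: T2,T6

Derivation:
Step 1: wait(T6) -> count=1 queue=[] holders={T6}
Step 2: signal(T6) -> count=2 queue=[] holders={none}
Step 3: wait(T4) -> count=1 queue=[] holders={T4}
Step 4: wait(T2) -> count=0 queue=[] holders={T2,T4}
Step 5: wait(T5) -> count=0 queue=[T5] holders={T2,T4}
Step 6: signal(T2) -> count=0 queue=[] holders={T4,T5}
Step 7: wait(T8) -> count=0 queue=[T8] holders={T4,T5}
Step 8: wait(T7) -> count=0 queue=[T8,T7] holders={T4,T5}
Step 9: wait(T2) -> count=0 queue=[T8,T7,T2] holders={T4,T5}
Step 10: signal(T4) -> count=0 queue=[T7,T2] holders={T5,T8}
Step 11: signal(T5) -> count=0 queue=[T2] holders={T7,T8}
Step 12: signal(T8) -> count=0 queue=[] holders={T2,T7}
Step 13: wait(T6) -> count=0 queue=[T6] holders={T2,T7}
Step 14: signal(T7) -> count=0 queue=[] holders={T2,T6}
Final holders: T2,T6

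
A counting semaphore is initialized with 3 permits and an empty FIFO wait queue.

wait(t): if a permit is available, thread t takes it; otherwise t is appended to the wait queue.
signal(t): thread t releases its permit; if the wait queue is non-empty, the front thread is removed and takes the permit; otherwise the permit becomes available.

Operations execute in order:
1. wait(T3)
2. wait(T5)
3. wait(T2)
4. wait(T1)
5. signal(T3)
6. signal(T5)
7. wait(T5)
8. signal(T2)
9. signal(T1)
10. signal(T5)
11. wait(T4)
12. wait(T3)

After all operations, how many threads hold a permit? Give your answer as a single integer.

Answer: 2

Derivation:
Step 1: wait(T3) -> count=2 queue=[] holders={T3}
Step 2: wait(T5) -> count=1 queue=[] holders={T3,T5}
Step 3: wait(T2) -> count=0 queue=[] holders={T2,T3,T5}
Step 4: wait(T1) -> count=0 queue=[T1] holders={T2,T3,T5}
Step 5: signal(T3) -> count=0 queue=[] holders={T1,T2,T5}
Step 6: signal(T5) -> count=1 queue=[] holders={T1,T2}
Step 7: wait(T5) -> count=0 queue=[] holders={T1,T2,T5}
Step 8: signal(T2) -> count=1 queue=[] holders={T1,T5}
Step 9: signal(T1) -> count=2 queue=[] holders={T5}
Step 10: signal(T5) -> count=3 queue=[] holders={none}
Step 11: wait(T4) -> count=2 queue=[] holders={T4}
Step 12: wait(T3) -> count=1 queue=[] holders={T3,T4}
Final holders: {T3,T4} -> 2 thread(s)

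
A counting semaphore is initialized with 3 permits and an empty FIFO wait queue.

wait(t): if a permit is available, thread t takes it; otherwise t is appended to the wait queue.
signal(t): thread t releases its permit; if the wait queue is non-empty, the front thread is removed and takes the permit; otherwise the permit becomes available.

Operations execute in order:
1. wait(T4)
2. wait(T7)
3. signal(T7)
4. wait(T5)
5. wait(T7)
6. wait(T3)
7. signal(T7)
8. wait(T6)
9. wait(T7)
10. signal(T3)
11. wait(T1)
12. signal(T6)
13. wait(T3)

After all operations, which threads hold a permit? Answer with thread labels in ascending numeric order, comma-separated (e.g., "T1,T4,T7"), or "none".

Answer: T4,T5,T7

Derivation:
Step 1: wait(T4) -> count=2 queue=[] holders={T4}
Step 2: wait(T7) -> count=1 queue=[] holders={T4,T7}
Step 3: signal(T7) -> count=2 queue=[] holders={T4}
Step 4: wait(T5) -> count=1 queue=[] holders={T4,T5}
Step 5: wait(T7) -> count=0 queue=[] holders={T4,T5,T7}
Step 6: wait(T3) -> count=0 queue=[T3] holders={T4,T5,T7}
Step 7: signal(T7) -> count=0 queue=[] holders={T3,T4,T5}
Step 8: wait(T6) -> count=0 queue=[T6] holders={T3,T4,T5}
Step 9: wait(T7) -> count=0 queue=[T6,T7] holders={T3,T4,T5}
Step 10: signal(T3) -> count=0 queue=[T7] holders={T4,T5,T6}
Step 11: wait(T1) -> count=0 queue=[T7,T1] holders={T4,T5,T6}
Step 12: signal(T6) -> count=0 queue=[T1] holders={T4,T5,T7}
Step 13: wait(T3) -> count=0 queue=[T1,T3] holders={T4,T5,T7}
Final holders: T4,T5,T7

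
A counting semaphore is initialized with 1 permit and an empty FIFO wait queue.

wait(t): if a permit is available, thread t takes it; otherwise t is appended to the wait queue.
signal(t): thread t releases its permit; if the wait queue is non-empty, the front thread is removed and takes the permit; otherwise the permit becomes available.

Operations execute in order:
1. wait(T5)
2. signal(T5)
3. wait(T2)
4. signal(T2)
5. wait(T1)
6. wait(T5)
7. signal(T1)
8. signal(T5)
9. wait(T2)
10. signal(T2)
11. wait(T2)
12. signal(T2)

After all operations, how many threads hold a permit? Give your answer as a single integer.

Step 1: wait(T5) -> count=0 queue=[] holders={T5}
Step 2: signal(T5) -> count=1 queue=[] holders={none}
Step 3: wait(T2) -> count=0 queue=[] holders={T2}
Step 4: signal(T2) -> count=1 queue=[] holders={none}
Step 5: wait(T1) -> count=0 queue=[] holders={T1}
Step 6: wait(T5) -> count=0 queue=[T5] holders={T1}
Step 7: signal(T1) -> count=0 queue=[] holders={T5}
Step 8: signal(T5) -> count=1 queue=[] holders={none}
Step 9: wait(T2) -> count=0 queue=[] holders={T2}
Step 10: signal(T2) -> count=1 queue=[] holders={none}
Step 11: wait(T2) -> count=0 queue=[] holders={T2}
Step 12: signal(T2) -> count=1 queue=[] holders={none}
Final holders: {none} -> 0 thread(s)

Answer: 0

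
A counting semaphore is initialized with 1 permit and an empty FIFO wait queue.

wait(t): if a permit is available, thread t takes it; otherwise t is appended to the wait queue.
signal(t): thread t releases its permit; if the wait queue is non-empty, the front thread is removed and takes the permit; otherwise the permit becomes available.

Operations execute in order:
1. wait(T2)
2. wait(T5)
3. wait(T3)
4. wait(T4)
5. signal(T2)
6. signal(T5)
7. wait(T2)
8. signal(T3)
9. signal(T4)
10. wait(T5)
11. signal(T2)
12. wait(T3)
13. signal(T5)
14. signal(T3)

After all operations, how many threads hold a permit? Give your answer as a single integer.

Step 1: wait(T2) -> count=0 queue=[] holders={T2}
Step 2: wait(T5) -> count=0 queue=[T5] holders={T2}
Step 3: wait(T3) -> count=0 queue=[T5,T3] holders={T2}
Step 4: wait(T4) -> count=0 queue=[T5,T3,T4] holders={T2}
Step 5: signal(T2) -> count=0 queue=[T3,T4] holders={T5}
Step 6: signal(T5) -> count=0 queue=[T4] holders={T3}
Step 7: wait(T2) -> count=0 queue=[T4,T2] holders={T3}
Step 8: signal(T3) -> count=0 queue=[T2] holders={T4}
Step 9: signal(T4) -> count=0 queue=[] holders={T2}
Step 10: wait(T5) -> count=0 queue=[T5] holders={T2}
Step 11: signal(T2) -> count=0 queue=[] holders={T5}
Step 12: wait(T3) -> count=0 queue=[T3] holders={T5}
Step 13: signal(T5) -> count=0 queue=[] holders={T3}
Step 14: signal(T3) -> count=1 queue=[] holders={none}
Final holders: {none} -> 0 thread(s)

Answer: 0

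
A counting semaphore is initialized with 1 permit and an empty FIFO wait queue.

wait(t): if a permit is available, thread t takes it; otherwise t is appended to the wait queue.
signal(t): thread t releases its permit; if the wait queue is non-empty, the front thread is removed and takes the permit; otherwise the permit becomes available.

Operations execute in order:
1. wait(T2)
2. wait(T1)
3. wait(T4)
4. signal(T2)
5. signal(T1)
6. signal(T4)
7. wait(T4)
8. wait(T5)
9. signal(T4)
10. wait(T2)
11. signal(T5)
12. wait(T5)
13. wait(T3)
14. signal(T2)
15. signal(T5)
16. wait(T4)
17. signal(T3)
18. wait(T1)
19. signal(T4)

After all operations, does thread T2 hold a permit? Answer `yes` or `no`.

Answer: no

Derivation:
Step 1: wait(T2) -> count=0 queue=[] holders={T2}
Step 2: wait(T1) -> count=0 queue=[T1] holders={T2}
Step 3: wait(T4) -> count=0 queue=[T1,T4] holders={T2}
Step 4: signal(T2) -> count=0 queue=[T4] holders={T1}
Step 5: signal(T1) -> count=0 queue=[] holders={T4}
Step 6: signal(T4) -> count=1 queue=[] holders={none}
Step 7: wait(T4) -> count=0 queue=[] holders={T4}
Step 8: wait(T5) -> count=0 queue=[T5] holders={T4}
Step 9: signal(T4) -> count=0 queue=[] holders={T5}
Step 10: wait(T2) -> count=0 queue=[T2] holders={T5}
Step 11: signal(T5) -> count=0 queue=[] holders={T2}
Step 12: wait(T5) -> count=0 queue=[T5] holders={T2}
Step 13: wait(T3) -> count=0 queue=[T5,T3] holders={T2}
Step 14: signal(T2) -> count=0 queue=[T3] holders={T5}
Step 15: signal(T5) -> count=0 queue=[] holders={T3}
Step 16: wait(T4) -> count=0 queue=[T4] holders={T3}
Step 17: signal(T3) -> count=0 queue=[] holders={T4}
Step 18: wait(T1) -> count=0 queue=[T1] holders={T4}
Step 19: signal(T4) -> count=0 queue=[] holders={T1}
Final holders: {T1} -> T2 not in holders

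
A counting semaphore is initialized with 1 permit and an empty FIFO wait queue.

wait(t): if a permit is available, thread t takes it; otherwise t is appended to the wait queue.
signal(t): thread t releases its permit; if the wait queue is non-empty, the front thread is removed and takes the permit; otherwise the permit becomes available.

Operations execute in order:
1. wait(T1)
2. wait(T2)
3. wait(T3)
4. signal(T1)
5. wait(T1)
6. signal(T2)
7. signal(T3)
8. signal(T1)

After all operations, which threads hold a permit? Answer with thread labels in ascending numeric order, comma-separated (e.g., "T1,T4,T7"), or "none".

Step 1: wait(T1) -> count=0 queue=[] holders={T1}
Step 2: wait(T2) -> count=0 queue=[T2] holders={T1}
Step 3: wait(T3) -> count=0 queue=[T2,T3] holders={T1}
Step 4: signal(T1) -> count=0 queue=[T3] holders={T2}
Step 5: wait(T1) -> count=0 queue=[T3,T1] holders={T2}
Step 6: signal(T2) -> count=0 queue=[T1] holders={T3}
Step 7: signal(T3) -> count=0 queue=[] holders={T1}
Step 8: signal(T1) -> count=1 queue=[] holders={none}
Final holders: none

Answer: none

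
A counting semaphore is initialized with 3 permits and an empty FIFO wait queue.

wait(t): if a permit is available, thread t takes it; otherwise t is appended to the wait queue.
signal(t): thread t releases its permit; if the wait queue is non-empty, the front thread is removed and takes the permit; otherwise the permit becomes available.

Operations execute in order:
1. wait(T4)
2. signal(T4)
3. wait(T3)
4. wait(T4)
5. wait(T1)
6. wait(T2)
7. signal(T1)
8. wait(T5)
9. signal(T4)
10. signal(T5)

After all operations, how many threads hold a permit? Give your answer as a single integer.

Step 1: wait(T4) -> count=2 queue=[] holders={T4}
Step 2: signal(T4) -> count=3 queue=[] holders={none}
Step 3: wait(T3) -> count=2 queue=[] holders={T3}
Step 4: wait(T4) -> count=1 queue=[] holders={T3,T4}
Step 5: wait(T1) -> count=0 queue=[] holders={T1,T3,T4}
Step 6: wait(T2) -> count=0 queue=[T2] holders={T1,T3,T4}
Step 7: signal(T1) -> count=0 queue=[] holders={T2,T3,T4}
Step 8: wait(T5) -> count=0 queue=[T5] holders={T2,T3,T4}
Step 9: signal(T4) -> count=0 queue=[] holders={T2,T3,T5}
Step 10: signal(T5) -> count=1 queue=[] holders={T2,T3}
Final holders: {T2,T3} -> 2 thread(s)

Answer: 2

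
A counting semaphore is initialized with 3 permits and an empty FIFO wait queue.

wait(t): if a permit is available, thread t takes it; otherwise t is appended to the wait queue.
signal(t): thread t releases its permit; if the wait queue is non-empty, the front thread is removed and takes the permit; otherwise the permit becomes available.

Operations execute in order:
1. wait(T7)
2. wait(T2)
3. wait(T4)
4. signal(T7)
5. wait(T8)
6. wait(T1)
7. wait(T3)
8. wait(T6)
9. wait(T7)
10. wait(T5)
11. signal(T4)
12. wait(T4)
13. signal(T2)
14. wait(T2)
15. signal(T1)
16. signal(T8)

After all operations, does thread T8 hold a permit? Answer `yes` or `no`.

Step 1: wait(T7) -> count=2 queue=[] holders={T7}
Step 2: wait(T2) -> count=1 queue=[] holders={T2,T7}
Step 3: wait(T4) -> count=0 queue=[] holders={T2,T4,T7}
Step 4: signal(T7) -> count=1 queue=[] holders={T2,T4}
Step 5: wait(T8) -> count=0 queue=[] holders={T2,T4,T8}
Step 6: wait(T1) -> count=0 queue=[T1] holders={T2,T4,T8}
Step 7: wait(T3) -> count=0 queue=[T1,T3] holders={T2,T4,T8}
Step 8: wait(T6) -> count=0 queue=[T1,T3,T6] holders={T2,T4,T8}
Step 9: wait(T7) -> count=0 queue=[T1,T3,T6,T7] holders={T2,T4,T8}
Step 10: wait(T5) -> count=0 queue=[T1,T3,T6,T7,T5] holders={T2,T4,T8}
Step 11: signal(T4) -> count=0 queue=[T3,T6,T7,T5] holders={T1,T2,T8}
Step 12: wait(T4) -> count=0 queue=[T3,T6,T7,T5,T4] holders={T1,T2,T8}
Step 13: signal(T2) -> count=0 queue=[T6,T7,T5,T4] holders={T1,T3,T8}
Step 14: wait(T2) -> count=0 queue=[T6,T7,T5,T4,T2] holders={T1,T3,T8}
Step 15: signal(T1) -> count=0 queue=[T7,T5,T4,T2] holders={T3,T6,T8}
Step 16: signal(T8) -> count=0 queue=[T5,T4,T2] holders={T3,T6,T7}
Final holders: {T3,T6,T7} -> T8 not in holders

Answer: no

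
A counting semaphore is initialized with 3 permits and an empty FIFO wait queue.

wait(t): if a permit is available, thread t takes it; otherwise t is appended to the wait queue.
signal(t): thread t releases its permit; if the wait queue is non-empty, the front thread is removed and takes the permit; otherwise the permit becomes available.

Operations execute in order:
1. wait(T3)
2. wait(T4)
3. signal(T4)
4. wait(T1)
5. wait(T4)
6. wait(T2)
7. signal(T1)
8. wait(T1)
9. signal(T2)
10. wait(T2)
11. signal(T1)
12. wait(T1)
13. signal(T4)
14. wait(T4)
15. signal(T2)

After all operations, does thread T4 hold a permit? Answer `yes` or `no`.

Step 1: wait(T3) -> count=2 queue=[] holders={T3}
Step 2: wait(T4) -> count=1 queue=[] holders={T3,T4}
Step 3: signal(T4) -> count=2 queue=[] holders={T3}
Step 4: wait(T1) -> count=1 queue=[] holders={T1,T3}
Step 5: wait(T4) -> count=0 queue=[] holders={T1,T3,T4}
Step 6: wait(T2) -> count=0 queue=[T2] holders={T1,T3,T4}
Step 7: signal(T1) -> count=0 queue=[] holders={T2,T3,T4}
Step 8: wait(T1) -> count=0 queue=[T1] holders={T2,T3,T4}
Step 9: signal(T2) -> count=0 queue=[] holders={T1,T3,T4}
Step 10: wait(T2) -> count=0 queue=[T2] holders={T1,T3,T4}
Step 11: signal(T1) -> count=0 queue=[] holders={T2,T3,T4}
Step 12: wait(T1) -> count=0 queue=[T1] holders={T2,T3,T4}
Step 13: signal(T4) -> count=0 queue=[] holders={T1,T2,T3}
Step 14: wait(T4) -> count=0 queue=[T4] holders={T1,T2,T3}
Step 15: signal(T2) -> count=0 queue=[] holders={T1,T3,T4}
Final holders: {T1,T3,T4} -> T4 in holders

Answer: yes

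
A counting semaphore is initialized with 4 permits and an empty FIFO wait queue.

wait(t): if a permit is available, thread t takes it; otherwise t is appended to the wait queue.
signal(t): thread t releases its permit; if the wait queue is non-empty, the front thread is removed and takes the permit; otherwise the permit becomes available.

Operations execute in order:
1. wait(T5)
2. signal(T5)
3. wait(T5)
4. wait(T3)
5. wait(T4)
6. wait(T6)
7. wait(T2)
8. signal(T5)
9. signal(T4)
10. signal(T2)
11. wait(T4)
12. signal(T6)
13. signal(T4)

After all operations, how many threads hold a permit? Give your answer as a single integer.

Step 1: wait(T5) -> count=3 queue=[] holders={T5}
Step 2: signal(T5) -> count=4 queue=[] holders={none}
Step 3: wait(T5) -> count=3 queue=[] holders={T5}
Step 4: wait(T3) -> count=2 queue=[] holders={T3,T5}
Step 5: wait(T4) -> count=1 queue=[] holders={T3,T4,T5}
Step 6: wait(T6) -> count=0 queue=[] holders={T3,T4,T5,T6}
Step 7: wait(T2) -> count=0 queue=[T2] holders={T3,T4,T5,T6}
Step 8: signal(T5) -> count=0 queue=[] holders={T2,T3,T4,T6}
Step 9: signal(T4) -> count=1 queue=[] holders={T2,T3,T6}
Step 10: signal(T2) -> count=2 queue=[] holders={T3,T6}
Step 11: wait(T4) -> count=1 queue=[] holders={T3,T4,T6}
Step 12: signal(T6) -> count=2 queue=[] holders={T3,T4}
Step 13: signal(T4) -> count=3 queue=[] holders={T3}
Final holders: {T3} -> 1 thread(s)

Answer: 1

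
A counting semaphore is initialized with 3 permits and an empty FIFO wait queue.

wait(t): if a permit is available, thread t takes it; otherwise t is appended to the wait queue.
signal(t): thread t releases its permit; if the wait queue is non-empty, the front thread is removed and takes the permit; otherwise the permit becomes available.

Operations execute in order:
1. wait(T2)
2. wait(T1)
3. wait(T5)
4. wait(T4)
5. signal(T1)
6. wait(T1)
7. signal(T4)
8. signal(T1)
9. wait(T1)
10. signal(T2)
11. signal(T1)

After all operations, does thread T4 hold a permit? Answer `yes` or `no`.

Answer: no

Derivation:
Step 1: wait(T2) -> count=2 queue=[] holders={T2}
Step 2: wait(T1) -> count=1 queue=[] holders={T1,T2}
Step 3: wait(T5) -> count=0 queue=[] holders={T1,T2,T5}
Step 4: wait(T4) -> count=0 queue=[T4] holders={T1,T2,T5}
Step 5: signal(T1) -> count=0 queue=[] holders={T2,T4,T5}
Step 6: wait(T1) -> count=0 queue=[T1] holders={T2,T4,T5}
Step 7: signal(T4) -> count=0 queue=[] holders={T1,T2,T5}
Step 8: signal(T1) -> count=1 queue=[] holders={T2,T5}
Step 9: wait(T1) -> count=0 queue=[] holders={T1,T2,T5}
Step 10: signal(T2) -> count=1 queue=[] holders={T1,T5}
Step 11: signal(T1) -> count=2 queue=[] holders={T5}
Final holders: {T5} -> T4 not in holders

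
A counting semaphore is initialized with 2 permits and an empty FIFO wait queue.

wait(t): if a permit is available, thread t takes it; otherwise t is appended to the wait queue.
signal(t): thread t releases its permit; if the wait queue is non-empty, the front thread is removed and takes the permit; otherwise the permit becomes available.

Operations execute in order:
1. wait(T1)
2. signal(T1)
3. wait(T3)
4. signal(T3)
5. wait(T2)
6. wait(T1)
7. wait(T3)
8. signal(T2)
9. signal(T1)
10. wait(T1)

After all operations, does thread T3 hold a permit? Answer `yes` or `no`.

Answer: yes

Derivation:
Step 1: wait(T1) -> count=1 queue=[] holders={T1}
Step 2: signal(T1) -> count=2 queue=[] holders={none}
Step 3: wait(T3) -> count=1 queue=[] holders={T3}
Step 4: signal(T3) -> count=2 queue=[] holders={none}
Step 5: wait(T2) -> count=1 queue=[] holders={T2}
Step 6: wait(T1) -> count=0 queue=[] holders={T1,T2}
Step 7: wait(T3) -> count=0 queue=[T3] holders={T1,T2}
Step 8: signal(T2) -> count=0 queue=[] holders={T1,T3}
Step 9: signal(T1) -> count=1 queue=[] holders={T3}
Step 10: wait(T1) -> count=0 queue=[] holders={T1,T3}
Final holders: {T1,T3} -> T3 in holders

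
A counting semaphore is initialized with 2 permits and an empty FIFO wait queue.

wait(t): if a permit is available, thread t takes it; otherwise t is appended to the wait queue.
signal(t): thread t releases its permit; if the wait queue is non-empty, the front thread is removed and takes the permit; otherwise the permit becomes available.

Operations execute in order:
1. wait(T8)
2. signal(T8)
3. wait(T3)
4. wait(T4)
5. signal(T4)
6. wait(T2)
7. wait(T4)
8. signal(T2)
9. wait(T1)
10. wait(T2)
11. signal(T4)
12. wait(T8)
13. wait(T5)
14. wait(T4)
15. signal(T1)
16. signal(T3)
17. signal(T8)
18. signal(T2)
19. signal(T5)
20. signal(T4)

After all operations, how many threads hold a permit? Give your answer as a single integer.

Step 1: wait(T8) -> count=1 queue=[] holders={T8}
Step 2: signal(T8) -> count=2 queue=[] holders={none}
Step 3: wait(T3) -> count=1 queue=[] holders={T3}
Step 4: wait(T4) -> count=0 queue=[] holders={T3,T4}
Step 5: signal(T4) -> count=1 queue=[] holders={T3}
Step 6: wait(T2) -> count=0 queue=[] holders={T2,T3}
Step 7: wait(T4) -> count=0 queue=[T4] holders={T2,T3}
Step 8: signal(T2) -> count=0 queue=[] holders={T3,T4}
Step 9: wait(T1) -> count=0 queue=[T1] holders={T3,T4}
Step 10: wait(T2) -> count=0 queue=[T1,T2] holders={T3,T4}
Step 11: signal(T4) -> count=0 queue=[T2] holders={T1,T3}
Step 12: wait(T8) -> count=0 queue=[T2,T8] holders={T1,T3}
Step 13: wait(T5) -> count=0 queue=[T2,T8,T5] holders={T1,T3}
Step 14: wait(T4) -> count=0 queue=[T2,T8,T5,T4] holders={T1,T3}
Step 15: signal(T1) -> count=0 queue=[T8,T5,T4] holders={T2,T3}
Step 16: signal(T3) -> count=0 queue=[T5,T4] holders={T2,T8}
Step 17: signal(T8) -> count=0 queue=[T4] holders={T2,T5}
Step 18: signal(T2) -> count=0 queue=[] holders={T4,T5}
Step 19: signal(T5) -> count=1 queue=[] holders={T4}
Step 20: signal(T4) -> count=2 queue=[] holders={none}
Final holders: {none} -> 0 thread(s)

Answer: 0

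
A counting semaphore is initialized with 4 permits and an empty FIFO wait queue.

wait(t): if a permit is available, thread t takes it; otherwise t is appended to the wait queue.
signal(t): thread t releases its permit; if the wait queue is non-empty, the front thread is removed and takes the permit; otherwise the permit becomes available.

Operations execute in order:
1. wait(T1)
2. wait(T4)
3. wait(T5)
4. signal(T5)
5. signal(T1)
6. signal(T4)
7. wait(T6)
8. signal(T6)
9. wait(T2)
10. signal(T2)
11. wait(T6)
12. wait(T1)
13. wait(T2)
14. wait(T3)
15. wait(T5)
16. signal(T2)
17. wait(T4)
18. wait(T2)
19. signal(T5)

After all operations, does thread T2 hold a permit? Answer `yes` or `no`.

Step 1: wait(T1) -> count=3 queue=[] holders={T1}
Step 2: wait(T4) -> count=2 queue=[] holders={T1,T4}
Step 3: wait(T5) -> count=1 queue=[] holders={T1,T4,T5}
Step 4: signal(T5) -> count=2 queue=[] holders={T1,T4}
Step 5: signal(T1) -> count=3 queue=[] holders={T4}
Step 6: signal(T4) -> count=4 queue=[] holders={none}
Step 7: wait(T6) -> count=3 queue=[] holders={T6}
Step 8: signal(T6) -> count=4 queue=[] holders={none}
Step 9: wait(T2) -> count=3 queue=[] holders={T2}
Step 10: signal(T2) -> count=4 queue=[] holders={none}
Step 11: wait(T6) -> count=3 queue=[] holders={T6}
Step 12: wait(T1) -> count=2 queue=[] holders={T1,T6}
Step 13: wait(T2) -> count=1 queue=[] holders={T1,T2,T6}
Step 14: wait(T3) -> count=0 queue=[] holders={T1,T2,T3,T6}
Step 15: wait(T5) -> count=0 queue=[T5] holders={T1,T2,T3,T6}
Step 16: signal(T2) -> count=0 queue=[] holders={T1,T3,T5,T6}
Step 17: wait(T4) -> count=0 queue=[T4] holders={T1,T3,T5,T6}
Step 18: wait(T2) -> count=0 queue=[T4,T2] holders={T1,T3,T5,T6}
Step 19: signal(T5) -> count=0 queue=[T2] holders={T1,T3,T4,T6}
Final holders: {T1,T3,T4,T6} -> T2 not in holders

Answer: no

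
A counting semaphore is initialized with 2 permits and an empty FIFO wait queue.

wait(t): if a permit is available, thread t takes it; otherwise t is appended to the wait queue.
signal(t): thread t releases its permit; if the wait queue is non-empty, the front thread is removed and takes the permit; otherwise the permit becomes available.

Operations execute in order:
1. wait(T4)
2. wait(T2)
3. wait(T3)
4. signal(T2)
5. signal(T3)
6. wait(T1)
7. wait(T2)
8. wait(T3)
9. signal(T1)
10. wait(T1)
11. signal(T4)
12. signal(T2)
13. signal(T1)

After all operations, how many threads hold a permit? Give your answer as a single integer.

Answer: 1

Derivation:
Step 1: wait(T4) -> count=1 queue=[] holders={T4}
Step 2: wait(T2) -> count=0 queue=[] holders={T2,T4}
Step 3: wait(T3) -> count=0 queue=[T3] holders={T2,T4}
Step 4: signal(T2) -> count=0 queue=[] holders={T3,T4}
Step 5: signal(T3) -> count=1 queue=[] holders={T4}
Step 6: wait(T1) -> count=0 queue=[] holders={T1,T4}
Step 7: wait(T2) -> count=0 queue=[T2] holders={T1,T4}
Step 8: wait(T3) -> count=0 queue=[T2,T3] holders={T1,T4}
Step 9: signal(T1) -> count=0 queue=[T3] holders={T2,T4}
Step 10: wait(T1) -> count=0 queue=[T3,T1] holders={T2,T4}
Step 11: signal(T4) -> count=0 queue=[T1] holders={T2,T3}
Step 12: signal(T2) -> count=0 queue=[] holders={T1,T3}
Step 13: signal(T1) -> count=1 queue=[] holders={T3}
Final holders: {T3} -> 1 thread(s)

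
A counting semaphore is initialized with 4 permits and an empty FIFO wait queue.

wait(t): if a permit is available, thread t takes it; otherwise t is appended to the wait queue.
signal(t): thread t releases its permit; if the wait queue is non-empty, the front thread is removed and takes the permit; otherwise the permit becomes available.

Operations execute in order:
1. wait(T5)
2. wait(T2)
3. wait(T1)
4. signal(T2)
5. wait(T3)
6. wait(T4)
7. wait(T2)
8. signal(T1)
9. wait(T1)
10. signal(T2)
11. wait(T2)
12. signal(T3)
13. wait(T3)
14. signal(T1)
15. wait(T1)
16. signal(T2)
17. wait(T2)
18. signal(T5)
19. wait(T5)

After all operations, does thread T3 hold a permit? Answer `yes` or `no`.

Step 1: wait(T5) -> count=3 queue=[] holders={T5}
Step 2: wait(T2) -> count=2 queue=[] holders={T2,T5}
Step 3: wait(T1) -> count=1 queue=[] holders={T1,T2,T5}
Step 4: signal(T2) -> count=2 queue=[] holders={T1,T5}
Step 5: wait(T3) -> count=1 queue=[] holders={T1,T3,T5}
Step 6: wait(T4) -> count=0 queue=[] holders={T1,T3,T4,T5}
Step 7: wait(T2) -> count=0 queue=[T2] holders={T1,T3,T4,T5}
Step 8: signal(T1) -> count=0 queue=[] holders={T2,T3,T4,T5}
Step 9: wait(T1) -> count=0 queue=[T1] holders={T2,T3,T4,T5}
Step 10: signal(T2) -> count=0 queue=[] holders={T1,T3,T4,T5}
Step 11: wait(T2) -> count=0 queue=[T2] holders={T1,T3,T4,T5}
Step 12: signal(T3) -> count=0 queue=[] holders={T1,T2,T4,T5}
Step 13: wait(T3) -> count=0 queue=[T3] holders={T1,T2,T4,T5}
Step 14: signal(T1) -> count=0 queue=[] holders={T2,T3,T4,T5}
Step 15: wait(T1) -> count=0 queue=[T1] holders={T2,T3,T4,T5}
Step 16: signal(T2) -> count=0 queue=[] holders={T1,T3,T4,T5}
Step 17: wait(T2) -> count=0 queue=[T2] holders={T1,T3,T4,T5}
Step 18: signal(T5) -> count=0 queue=[] holders={T1,T2,T3,T4}
Step 19: wait(T5) -> count=0 queue=[T5] holders={T1,T2,T3,T4}
Final holders: {T1,T2,T3,T4} -> T3 in holders

Answer: yes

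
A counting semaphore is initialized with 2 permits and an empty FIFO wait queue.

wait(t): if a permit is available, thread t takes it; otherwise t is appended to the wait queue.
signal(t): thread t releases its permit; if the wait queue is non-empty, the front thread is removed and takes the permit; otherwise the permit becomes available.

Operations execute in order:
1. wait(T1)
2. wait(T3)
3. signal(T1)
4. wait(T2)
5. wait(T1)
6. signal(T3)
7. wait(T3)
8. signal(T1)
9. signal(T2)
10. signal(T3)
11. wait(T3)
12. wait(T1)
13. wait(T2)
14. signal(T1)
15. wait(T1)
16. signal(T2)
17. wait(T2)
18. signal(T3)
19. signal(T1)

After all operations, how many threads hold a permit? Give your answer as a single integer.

Answer: 1

Derivation:
Step 1: wait(T1) -> count=1 queue=[] holders={T1}
Step 2: wait(T3) -> count=0 queue=[] holders={T1,T3}
Step 3: signal(T1) -> count=1 queue=[] holders={T3}
Step 4: wait(T2) -> count=0 queue=[] holders={T2,T3}
Step 5: wait(T1) -> count=0 queue=[T1] holders={T2,T3}
Step 6: signal(T3) -> count=0 queue=[] holders={T1,T2}
Step 7: wait(T3) -> count=0 queue=[T3] holders={T1,T2}
Step 8: signal(T1) -> count=0 queue=[] holders={T2,T3}
Step 9: signal(T2) -> count=1 queue=[] holders={T3}
Step 10: signal(T3) -> count=2 queue=[] holders={none}
Step 11: wait(T3) -> count=1 queue=[] holders={T3}
Step 12: wait(T1) -> count=0 queue=[] holders={T1,T3}
Step 13: wait(T2) -> count=0 queue=[T2] holders={T1,T3}
Step 14: signal(T1) -> count=0 queue=[] holders={T2,T3}
Step 15: wait(T1) -> count=0 queue=[T1] holders={T2,T3}
Step 16: signal(T2) -> count=0 queue=[] holders={T1,T3}
Step 17: wait(T2) -> count=0 queue=[T2] holders={T1,T3}
Step 18: signal(T3) -> count=0 queue=[] holders={T1,T2}
Step 19: signal(T1) -> count=1 queue=[] holders={T2}
Final holders: {T2} -> 1 thread(s)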